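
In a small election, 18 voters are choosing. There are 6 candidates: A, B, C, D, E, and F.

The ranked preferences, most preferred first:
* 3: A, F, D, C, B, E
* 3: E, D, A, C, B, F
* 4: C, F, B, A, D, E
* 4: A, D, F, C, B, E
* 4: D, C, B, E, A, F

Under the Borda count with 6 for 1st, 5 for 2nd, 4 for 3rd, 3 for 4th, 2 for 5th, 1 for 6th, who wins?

D

A: 3×6 + 3×4 + 4×3 + 4×6 + 4×2 = 74
B: 3×2 + 3×2 + 4×4 + 4×2 + 4×4 = 52
C: 3×3 + 3×3 + 4×6 + 4×3 + 4×5 = 74
D: 3×4 + 3×5 + 4×2 + 4×5 + 4×6 = 79
E: 3×1 + 3×6 + 4×1 + 4×1 + 4×3 = 41
F: 3×5 + 3×1 + 4×5 + 4×4 + 4×1 = 58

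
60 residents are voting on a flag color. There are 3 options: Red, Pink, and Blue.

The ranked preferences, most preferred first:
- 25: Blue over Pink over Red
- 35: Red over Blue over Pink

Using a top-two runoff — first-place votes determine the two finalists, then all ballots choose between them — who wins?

Round 1 first-place votes: Red 35, Pink 0, Blue 25. Red and Blue advance.
Runoff: Red is ranked above Blue on 35 ballots, Blue above Red on 25.

Red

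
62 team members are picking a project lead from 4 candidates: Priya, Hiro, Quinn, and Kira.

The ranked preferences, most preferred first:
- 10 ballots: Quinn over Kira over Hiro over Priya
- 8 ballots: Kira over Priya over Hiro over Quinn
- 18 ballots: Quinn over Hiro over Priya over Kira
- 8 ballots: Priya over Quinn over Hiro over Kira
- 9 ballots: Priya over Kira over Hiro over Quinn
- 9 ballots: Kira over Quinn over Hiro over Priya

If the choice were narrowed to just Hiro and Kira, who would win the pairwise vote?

Hiro is ranked above Kira on 26 ballots; Kira above Hiro on 36.

Kira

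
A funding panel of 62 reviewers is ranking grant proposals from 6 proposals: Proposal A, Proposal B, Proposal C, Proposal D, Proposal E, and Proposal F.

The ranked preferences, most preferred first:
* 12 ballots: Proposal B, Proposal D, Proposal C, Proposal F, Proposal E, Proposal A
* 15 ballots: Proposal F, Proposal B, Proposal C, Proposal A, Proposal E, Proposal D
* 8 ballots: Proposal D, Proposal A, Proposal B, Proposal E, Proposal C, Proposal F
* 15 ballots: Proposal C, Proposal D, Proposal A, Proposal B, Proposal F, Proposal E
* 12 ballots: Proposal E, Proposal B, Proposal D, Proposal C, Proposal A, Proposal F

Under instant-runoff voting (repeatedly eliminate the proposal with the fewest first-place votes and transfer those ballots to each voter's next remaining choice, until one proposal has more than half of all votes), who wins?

Proposal B

Round 1: Proposal A 0, Proposal B 12, Proposal C 15, Proposal D 8, Proposal E 12, Proposal F 15. Proposal A eliminated.
Round 2: Proposal B 12, Proposal C 15, Proposal D 8, Proposal E 12, Proposal F 15. Proposal D eliminated.
Round 3: Proposal B 20, Proposal C 15, Proposal E 12, Proposal F 15. Proposal E eliminated.
Round 4: Proposal B 32, Proposal C 15, Proposal F 15. Proposal B has a majority (≥32).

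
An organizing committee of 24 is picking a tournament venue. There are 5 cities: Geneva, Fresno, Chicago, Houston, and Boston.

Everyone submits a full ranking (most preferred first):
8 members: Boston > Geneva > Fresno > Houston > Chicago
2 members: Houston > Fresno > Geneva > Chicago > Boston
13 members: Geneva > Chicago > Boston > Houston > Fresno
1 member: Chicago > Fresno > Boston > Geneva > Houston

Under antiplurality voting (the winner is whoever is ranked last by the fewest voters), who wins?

Last-place votes: Geneva 0, Fresno 13, Chicago 8, Houston 1, Boston 2.

Geneva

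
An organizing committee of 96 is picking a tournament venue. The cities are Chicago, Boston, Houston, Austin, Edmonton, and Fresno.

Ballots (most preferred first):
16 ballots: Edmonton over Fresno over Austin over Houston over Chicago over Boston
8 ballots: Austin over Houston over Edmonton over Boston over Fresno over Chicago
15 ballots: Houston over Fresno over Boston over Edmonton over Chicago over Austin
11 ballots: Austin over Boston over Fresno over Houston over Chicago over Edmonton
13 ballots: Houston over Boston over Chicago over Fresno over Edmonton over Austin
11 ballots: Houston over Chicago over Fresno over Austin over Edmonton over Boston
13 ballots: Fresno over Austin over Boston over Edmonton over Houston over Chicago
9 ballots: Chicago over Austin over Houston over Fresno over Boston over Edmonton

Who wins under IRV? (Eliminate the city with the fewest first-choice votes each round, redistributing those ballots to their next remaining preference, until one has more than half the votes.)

Round 1: Chicago 9, Boston 0, Houston 39, Austin 19, Edmonton 16, Fresno 13. Boston eliminated.
Round 2: Chicago 9, Houston 39, Austin 19, Edmonton 16, Fresno 13. Chicago eliminated.
Round 3: Houston 39, Austin 28, Edmonton 16, Fresno 13. Fresno eliminated.
Round 4: Houston 39, Austin 41, Edmonton 16. Edmonton eliminated.
Round 5: Houston 39, Austin 57. Austin has a majority (≥49).

Austin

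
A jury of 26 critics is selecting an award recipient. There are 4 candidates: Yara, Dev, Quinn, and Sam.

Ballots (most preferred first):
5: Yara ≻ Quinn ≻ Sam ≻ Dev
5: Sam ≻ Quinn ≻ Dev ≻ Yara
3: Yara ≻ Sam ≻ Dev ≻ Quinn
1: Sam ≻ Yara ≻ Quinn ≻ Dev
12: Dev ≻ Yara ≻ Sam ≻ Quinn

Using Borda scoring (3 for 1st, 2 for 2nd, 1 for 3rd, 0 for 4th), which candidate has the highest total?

Yara

Yara: 5×3 + 5×0 + 3×3 + 1×2 + 12×2 = 50
Dev: 5×0 + 5×1 + 3×1 + 1×0 + 12×3 = 44
Quinn: 5×2 + 5×2 + 3×0 + 1×1 + 12×0 = 21
Sam: 5×1 + 5×3 + 3×2 + 1×3 + 12×1 = 41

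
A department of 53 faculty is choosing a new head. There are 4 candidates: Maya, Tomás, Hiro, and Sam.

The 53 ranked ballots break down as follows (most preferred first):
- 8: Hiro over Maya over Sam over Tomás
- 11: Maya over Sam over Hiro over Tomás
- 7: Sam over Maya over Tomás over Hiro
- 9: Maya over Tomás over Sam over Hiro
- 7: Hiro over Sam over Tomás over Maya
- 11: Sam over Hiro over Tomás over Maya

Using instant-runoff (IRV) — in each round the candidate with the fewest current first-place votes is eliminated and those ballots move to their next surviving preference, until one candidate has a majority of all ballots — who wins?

Round 1: Maya 20, Tomás 0, Hiro 15, Sam 18. Tomás eliminated.
Round 2: Maya 20, Hiro 15, Sam 18. Hiro eliminated.
Round 3: Maya 28, Sam 25. Maya has a majority (≥27).

Maya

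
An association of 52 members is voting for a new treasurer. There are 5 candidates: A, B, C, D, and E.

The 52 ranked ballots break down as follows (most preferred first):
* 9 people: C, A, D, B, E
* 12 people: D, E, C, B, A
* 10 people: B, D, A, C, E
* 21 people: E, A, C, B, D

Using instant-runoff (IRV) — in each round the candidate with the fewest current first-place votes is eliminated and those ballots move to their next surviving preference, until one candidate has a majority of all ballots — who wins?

D

Round 1: A 0, B 10, C 9, D 12, E 21. A eliminated.
Round 2: B 10, C 9, D 12, E 21. C eliminated.
Round 3: B 10, D 21, E 21. B eliminated.
Round 4: D 31, E 21. D has a majority (≥27).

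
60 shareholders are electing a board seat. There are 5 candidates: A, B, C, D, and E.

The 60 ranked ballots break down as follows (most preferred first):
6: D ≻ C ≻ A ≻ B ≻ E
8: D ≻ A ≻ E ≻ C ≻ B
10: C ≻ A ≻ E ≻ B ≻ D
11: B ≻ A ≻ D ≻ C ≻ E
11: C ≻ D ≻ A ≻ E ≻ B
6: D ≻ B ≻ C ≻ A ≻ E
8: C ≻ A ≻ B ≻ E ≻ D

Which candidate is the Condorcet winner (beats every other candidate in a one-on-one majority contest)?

D

D vs A: 31–29
D vs B: 31–29
D vs C: 31–29
D vs E: 42–18
D beats every other candidate.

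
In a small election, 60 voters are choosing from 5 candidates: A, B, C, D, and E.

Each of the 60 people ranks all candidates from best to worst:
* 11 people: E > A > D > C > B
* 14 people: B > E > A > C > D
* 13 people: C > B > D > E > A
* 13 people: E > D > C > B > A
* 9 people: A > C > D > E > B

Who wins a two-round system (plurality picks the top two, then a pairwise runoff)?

E

Round 1 first-place votes: A 9, B 14, C 13, D 0, E 24. E and B advance.
Runoff: E is ranked above B on 33 ballots, B above E on 27.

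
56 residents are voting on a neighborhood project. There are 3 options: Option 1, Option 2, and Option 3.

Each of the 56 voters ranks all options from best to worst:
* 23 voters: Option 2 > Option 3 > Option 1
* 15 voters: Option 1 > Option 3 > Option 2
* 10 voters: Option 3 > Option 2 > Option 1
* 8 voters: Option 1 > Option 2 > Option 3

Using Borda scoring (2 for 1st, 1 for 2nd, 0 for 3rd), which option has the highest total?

Option 1: 23×0 + 15×2 + 10×0 + 8×2 = 46
Option 2: 23×2 + 15×0 + 10×1 + 8×1 = 64
Option 3: 23×1 + 15×1 + 10×2 + 8×0 = 58

Option 2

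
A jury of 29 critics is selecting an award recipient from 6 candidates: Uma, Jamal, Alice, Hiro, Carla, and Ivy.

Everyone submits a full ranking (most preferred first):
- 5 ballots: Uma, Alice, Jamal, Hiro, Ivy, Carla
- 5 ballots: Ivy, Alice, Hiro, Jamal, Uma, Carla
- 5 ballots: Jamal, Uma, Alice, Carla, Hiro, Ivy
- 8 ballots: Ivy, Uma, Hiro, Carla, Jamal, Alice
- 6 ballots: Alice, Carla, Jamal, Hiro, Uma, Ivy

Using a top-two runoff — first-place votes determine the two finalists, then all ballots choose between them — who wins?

Alice

Round 1 first-place votes: Uma 5, Jamal 5, Alice 6, Hiro 0, Carla 0, Ivy 13. Ivy and Alice advance.
Runoff: Ivy is ranked above Alice on 13 ballots, Alice above Ivy on 16.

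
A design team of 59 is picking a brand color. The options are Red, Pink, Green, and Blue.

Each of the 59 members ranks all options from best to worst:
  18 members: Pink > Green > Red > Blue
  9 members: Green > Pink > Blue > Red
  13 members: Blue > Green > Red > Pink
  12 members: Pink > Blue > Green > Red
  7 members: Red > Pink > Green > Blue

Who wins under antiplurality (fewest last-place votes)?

Last-place votes: Red 21, Pink 13, Green 0, Blue 25.

Green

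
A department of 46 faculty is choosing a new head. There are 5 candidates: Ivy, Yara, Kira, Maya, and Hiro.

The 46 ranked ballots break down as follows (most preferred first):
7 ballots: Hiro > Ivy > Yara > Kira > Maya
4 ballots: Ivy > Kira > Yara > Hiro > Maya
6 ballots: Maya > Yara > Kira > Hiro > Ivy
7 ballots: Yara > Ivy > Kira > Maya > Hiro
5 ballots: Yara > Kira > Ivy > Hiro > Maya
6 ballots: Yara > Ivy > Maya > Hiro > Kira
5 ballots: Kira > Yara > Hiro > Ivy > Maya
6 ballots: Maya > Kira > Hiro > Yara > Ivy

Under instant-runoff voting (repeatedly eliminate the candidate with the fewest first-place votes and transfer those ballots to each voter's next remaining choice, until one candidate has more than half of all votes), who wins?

Yara

Round 1: Ivy 4, Yara 18, Kira 5, Maya 12, Hiro 7. Ivy eliminated.
Round 2: Yara 18, Kira 9, Maya 12, Hiro 7. Hiro eliminated.
Round 3: Yara 25, Kira 9, Maya 12. Yara has a majority (≥24).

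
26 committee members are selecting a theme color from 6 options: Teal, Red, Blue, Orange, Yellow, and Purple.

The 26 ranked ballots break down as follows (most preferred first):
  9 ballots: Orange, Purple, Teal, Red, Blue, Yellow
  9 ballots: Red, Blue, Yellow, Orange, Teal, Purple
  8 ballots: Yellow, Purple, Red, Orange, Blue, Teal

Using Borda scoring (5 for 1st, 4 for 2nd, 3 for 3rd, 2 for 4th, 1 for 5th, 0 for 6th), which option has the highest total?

Red

Teal: 9×3 + 9×1 + 8×0 = 36
Red: 9×2 + 9×5 + 8×3 = 87
Blue: 9×1 + 9×4 + 8×1 = 53
Orange: 9×5 + 9×2 + 8×2 = 79
Yellow: 9×0 + 9×3 + 8×5 = 67
Purple: 9×4 + 9×0 + 8×4 = 68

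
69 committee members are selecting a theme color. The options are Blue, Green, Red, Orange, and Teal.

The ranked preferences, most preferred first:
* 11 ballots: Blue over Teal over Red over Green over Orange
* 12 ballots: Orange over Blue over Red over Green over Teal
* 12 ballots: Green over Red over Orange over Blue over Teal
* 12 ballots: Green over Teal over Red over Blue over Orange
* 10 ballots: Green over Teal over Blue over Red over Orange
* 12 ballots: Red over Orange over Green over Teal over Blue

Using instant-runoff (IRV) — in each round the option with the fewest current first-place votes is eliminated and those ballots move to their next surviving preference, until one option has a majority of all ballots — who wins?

Round 1: Blue 11, Green 34, Red 12, Orange 12, Teal 0. Teal eliminated.
Round 2: Blue 11, Green 34, Red 12, Orange 12. Blue eliminated.
Round 3: Green 34, Red 23, Orange 12. Orange eliminated.
Round 4: Green 34, Red 35. Red has a majority (≥35).

Red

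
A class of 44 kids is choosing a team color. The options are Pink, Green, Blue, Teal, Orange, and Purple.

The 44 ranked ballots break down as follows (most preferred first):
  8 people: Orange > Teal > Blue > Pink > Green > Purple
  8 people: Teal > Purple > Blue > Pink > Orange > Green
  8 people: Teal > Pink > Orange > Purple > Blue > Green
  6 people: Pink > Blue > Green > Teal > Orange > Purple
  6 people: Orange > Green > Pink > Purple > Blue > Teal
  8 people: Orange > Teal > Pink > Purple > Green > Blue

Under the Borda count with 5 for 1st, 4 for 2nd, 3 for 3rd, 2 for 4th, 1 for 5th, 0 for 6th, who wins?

Teal

Pink: 8×2 + 8×2 + 8×4 + 6×5 + 6×3 + 8×3 = 136
Green: 8×1 + 8×0 + 8×0 + 6×3 + 6×4 + 8×1 = 58
Blue: 8×3 + 8×3 + 8×1 + 6×4 + 6×1 + 8×0 = 86
Teal: 8×4 + 8×5 + 8×5 + 6×2 + 6×0 + 8×4 = 156
Orange: 8×5 + 8×1 + 8×3 + 6×1 + 6×5 + 8×5 = 148
Purple: 8×0 + 8×4 + 8×2 + 6×0 + 6×2 + 8×2 = 76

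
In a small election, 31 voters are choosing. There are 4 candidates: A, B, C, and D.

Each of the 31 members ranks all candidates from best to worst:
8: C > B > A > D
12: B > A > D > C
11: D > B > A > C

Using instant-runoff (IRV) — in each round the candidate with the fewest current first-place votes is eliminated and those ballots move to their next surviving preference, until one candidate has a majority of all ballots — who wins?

Round 1: A 0, B 12, C 8, D 11. A eliminated.
Round 2: B 12, C 8, D 11. C eliminated.
Round 3: B 20, D 11. B has a majority (≥16).

B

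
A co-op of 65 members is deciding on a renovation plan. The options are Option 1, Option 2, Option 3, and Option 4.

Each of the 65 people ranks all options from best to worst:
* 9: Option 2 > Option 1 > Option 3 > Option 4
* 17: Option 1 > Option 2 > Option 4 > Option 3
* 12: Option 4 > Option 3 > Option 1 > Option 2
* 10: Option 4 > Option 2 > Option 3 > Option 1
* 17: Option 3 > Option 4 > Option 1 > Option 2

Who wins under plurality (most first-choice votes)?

Option 4

First-place votes: Option 1 17, Option 2 9, Option 3 17, Option 4 22.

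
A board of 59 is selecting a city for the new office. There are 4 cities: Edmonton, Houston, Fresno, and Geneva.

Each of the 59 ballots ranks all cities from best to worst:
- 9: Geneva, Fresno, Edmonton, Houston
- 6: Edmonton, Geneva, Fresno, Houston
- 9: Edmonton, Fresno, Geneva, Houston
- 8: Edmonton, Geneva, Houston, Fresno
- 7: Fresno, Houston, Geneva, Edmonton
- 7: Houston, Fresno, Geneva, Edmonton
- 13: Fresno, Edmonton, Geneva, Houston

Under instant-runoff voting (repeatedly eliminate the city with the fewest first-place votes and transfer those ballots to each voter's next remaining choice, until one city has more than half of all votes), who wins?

Round 1: Edmonton 23, Houston 7, Fresno 20, Geneva 9. Houston eliminated.
Round 2: Edmonton 23, Fresno 27, Geneva 9. Geneva eliminated.
Round 3: Edmonton 23, Fresno 36. Fresno has a majority (≥30).

Fresno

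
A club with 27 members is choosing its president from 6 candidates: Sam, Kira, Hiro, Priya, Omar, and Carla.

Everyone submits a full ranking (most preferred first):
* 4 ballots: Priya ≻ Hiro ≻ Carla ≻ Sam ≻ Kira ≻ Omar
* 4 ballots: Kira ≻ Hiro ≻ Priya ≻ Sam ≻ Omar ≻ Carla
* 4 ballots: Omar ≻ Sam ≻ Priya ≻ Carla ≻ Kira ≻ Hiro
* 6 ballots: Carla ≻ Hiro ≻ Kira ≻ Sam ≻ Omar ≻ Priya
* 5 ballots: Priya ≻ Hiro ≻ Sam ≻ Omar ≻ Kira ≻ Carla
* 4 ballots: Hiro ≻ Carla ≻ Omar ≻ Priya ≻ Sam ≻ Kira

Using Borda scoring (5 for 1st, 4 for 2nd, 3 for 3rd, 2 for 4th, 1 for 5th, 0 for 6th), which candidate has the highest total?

Sam: 4×2 + 4×2 + 4×4 + 6×2 + 5×3 + 4×1 = 63
Kira: 4×1 + 4×5 + 4×1 + 6×3 + 5×1 + 4×0 = 51
Hiro: 4×4 + 4×4 + 4×0 + 6×4 + 5×4 + 4×5 = 96
Priya: 4×5 + 4×3 + 4×3 + 6×0 + 5×5 + 4×2 = 77
Omar: 4×0 + 4×1 + 4×5 + 6×1 + 5×2 + 4×3 = 52
Carla: 4×3 + 4×0 + 4×2 + 6×5 + 5×0 + 4×4 = 66

Hiro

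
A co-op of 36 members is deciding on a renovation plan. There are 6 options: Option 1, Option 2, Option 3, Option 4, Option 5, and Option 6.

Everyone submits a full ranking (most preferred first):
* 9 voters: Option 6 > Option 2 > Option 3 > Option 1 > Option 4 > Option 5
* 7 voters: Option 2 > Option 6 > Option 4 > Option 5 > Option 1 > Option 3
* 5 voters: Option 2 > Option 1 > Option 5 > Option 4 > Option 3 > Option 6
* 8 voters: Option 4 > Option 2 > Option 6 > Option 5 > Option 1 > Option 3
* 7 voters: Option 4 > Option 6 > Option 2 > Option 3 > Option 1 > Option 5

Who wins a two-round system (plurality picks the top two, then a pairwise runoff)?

Option 2

Round 1 first-place votes: Option 1 0, Option 2 12, Option 3 0, Option 4 15, Option 5 0, Option 6 9. Option 4 and Option 2 advance.
Runoff: Option 4 is ranked above Option 2 on 15 ballots, Option 2 above Option 4 on 21.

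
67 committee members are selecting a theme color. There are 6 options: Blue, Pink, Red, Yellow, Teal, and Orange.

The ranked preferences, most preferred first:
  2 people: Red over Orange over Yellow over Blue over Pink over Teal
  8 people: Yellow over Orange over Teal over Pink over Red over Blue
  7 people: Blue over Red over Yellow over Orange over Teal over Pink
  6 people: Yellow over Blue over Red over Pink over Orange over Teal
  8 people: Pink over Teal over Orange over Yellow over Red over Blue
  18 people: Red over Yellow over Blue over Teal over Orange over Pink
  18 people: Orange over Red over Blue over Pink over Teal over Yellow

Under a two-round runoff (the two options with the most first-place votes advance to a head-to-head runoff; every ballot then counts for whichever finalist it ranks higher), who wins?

Round 1 first-place votes: Blue 7, Pink 8, Red 20, Yellow 14, Teal 0, Orange 18. Red and Orange advance.
Runoff: Red is ranked above Orange on 33 ballots, Orange above Red on 34.

Orange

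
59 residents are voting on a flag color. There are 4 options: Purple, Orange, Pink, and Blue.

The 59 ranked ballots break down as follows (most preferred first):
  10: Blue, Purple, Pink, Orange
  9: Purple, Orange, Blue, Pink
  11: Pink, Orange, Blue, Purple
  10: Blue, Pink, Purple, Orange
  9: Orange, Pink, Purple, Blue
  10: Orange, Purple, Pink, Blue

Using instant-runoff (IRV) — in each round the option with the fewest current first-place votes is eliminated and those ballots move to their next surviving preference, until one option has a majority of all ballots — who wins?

Orange

Round 1: Purple 9, Orange 19, Pink 11, Blue 20. Purple eliminated.
Round 2: Orange 28, Pink 11, Blue 20. Pink eliminated.
Round 3: Orange 39, Blue 20. Orange has a majority (≥30).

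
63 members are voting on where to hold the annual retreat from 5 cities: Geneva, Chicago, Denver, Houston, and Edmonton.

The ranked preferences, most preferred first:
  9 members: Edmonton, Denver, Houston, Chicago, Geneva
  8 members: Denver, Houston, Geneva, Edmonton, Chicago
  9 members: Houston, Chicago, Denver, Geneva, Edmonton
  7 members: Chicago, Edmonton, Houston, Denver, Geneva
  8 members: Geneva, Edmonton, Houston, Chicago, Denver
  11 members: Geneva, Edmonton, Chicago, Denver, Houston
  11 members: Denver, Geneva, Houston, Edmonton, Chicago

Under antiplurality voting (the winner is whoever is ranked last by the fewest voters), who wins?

Last-place votes: Geneva 16, Chicago 19, Denver 8, Houston 11, Edmonton 9.

Denver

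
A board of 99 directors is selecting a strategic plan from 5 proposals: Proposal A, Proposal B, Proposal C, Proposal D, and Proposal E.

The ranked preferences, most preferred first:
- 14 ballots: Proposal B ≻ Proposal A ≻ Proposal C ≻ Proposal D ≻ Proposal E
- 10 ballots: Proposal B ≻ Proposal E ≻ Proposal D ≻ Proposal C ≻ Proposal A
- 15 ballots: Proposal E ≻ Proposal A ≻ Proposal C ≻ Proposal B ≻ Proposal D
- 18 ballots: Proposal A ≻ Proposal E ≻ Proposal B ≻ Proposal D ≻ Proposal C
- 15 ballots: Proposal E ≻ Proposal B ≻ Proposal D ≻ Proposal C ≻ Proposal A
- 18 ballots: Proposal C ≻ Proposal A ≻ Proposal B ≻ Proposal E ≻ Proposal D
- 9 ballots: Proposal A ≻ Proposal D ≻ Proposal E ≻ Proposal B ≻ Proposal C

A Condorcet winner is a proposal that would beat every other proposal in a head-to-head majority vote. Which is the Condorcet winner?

Proposal A vs Proposal B: 60–39
Proposal A vs Proposal C: 56–43
Proposal A vs Proposal D: 74–25
Proposal A vs Proposal E: 59–40
Proposal A beats every other proposal.

Proposal A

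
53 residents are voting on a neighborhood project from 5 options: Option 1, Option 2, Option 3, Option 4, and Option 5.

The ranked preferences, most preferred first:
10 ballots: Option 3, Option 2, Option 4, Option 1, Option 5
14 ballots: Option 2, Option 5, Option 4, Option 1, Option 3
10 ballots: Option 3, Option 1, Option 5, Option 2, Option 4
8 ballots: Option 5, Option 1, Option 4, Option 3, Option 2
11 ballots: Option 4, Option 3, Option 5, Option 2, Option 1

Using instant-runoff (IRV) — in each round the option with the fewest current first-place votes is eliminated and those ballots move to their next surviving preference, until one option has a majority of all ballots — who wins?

Round 1: Option 1 0, Option 2 14, Option 3 20, Option 4 11, Option 5 8. Option 1 eliminated.
Round 2: Option 2 14, Option 3 20, Option 4 11, Option 5 8. Option 5 eliminated.
Round 3: Option 2 14, Option 3 20, Option 4 19. Option 2 eliminated.
Round 4: Option 3 20, Option 4 33. Option 4 has a majority (≥27).

Option 4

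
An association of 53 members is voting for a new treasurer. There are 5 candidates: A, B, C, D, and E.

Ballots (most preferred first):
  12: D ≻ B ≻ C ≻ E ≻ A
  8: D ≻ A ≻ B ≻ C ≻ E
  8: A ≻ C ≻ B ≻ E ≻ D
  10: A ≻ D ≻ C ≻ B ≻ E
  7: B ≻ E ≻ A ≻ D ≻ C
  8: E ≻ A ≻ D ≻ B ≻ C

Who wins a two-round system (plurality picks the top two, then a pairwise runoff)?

Round 1 first-place votes: A 18, B 7, C 0, D 20, E 8. D and A advance.
Runoff: D is ranked above A on 20 ballots, A above D on 33.

A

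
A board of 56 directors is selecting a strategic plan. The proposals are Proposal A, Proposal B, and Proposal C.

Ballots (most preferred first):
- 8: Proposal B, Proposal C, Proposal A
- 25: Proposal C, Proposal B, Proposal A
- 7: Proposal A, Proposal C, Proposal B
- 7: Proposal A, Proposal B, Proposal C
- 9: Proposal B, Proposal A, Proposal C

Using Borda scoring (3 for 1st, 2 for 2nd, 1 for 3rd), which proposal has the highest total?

Proposal B

Proposal A: 8×1 + 25×1 + 7×3 + 7×3 + 9×2 = 93
Proposal B: 8×3 + 25×2 + 7×1 + 7×2 + 9×3 = 122
Proposal C: 8×2 + 25×3 + 7×2 + 7×1 + 9×1 = 121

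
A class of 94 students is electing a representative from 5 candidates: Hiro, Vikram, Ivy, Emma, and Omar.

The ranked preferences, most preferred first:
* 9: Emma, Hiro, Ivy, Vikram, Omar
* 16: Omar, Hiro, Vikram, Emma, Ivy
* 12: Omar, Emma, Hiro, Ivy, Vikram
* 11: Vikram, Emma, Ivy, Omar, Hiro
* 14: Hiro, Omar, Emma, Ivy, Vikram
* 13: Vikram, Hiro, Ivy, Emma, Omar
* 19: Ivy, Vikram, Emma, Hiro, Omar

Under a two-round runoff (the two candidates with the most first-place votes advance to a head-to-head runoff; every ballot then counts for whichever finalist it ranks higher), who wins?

Round 1 first-place votes: Hiro 14, Vikram 24, Ivy 19, Emma 9, Omar 28. Omar and Vikram advance.
Runoff: Omar is ranked above Vikram on 42 ballots, Vikram above Omar on 52.

Vikram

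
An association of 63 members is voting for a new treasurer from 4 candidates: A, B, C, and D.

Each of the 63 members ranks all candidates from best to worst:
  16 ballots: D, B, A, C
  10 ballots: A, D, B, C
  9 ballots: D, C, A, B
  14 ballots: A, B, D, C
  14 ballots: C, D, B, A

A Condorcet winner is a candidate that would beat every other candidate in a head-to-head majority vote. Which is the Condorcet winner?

D

D vs A: 39–24
D vs B: 49–14
D vs C: 49–14
D beats every other candidate.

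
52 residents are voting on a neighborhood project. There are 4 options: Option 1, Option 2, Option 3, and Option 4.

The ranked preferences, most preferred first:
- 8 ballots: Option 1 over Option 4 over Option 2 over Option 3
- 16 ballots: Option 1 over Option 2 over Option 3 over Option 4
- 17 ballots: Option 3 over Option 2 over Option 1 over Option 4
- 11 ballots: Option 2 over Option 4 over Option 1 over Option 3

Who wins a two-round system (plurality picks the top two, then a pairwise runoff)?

Round 1 first-place votes: Option 1 24, Option 2 11, Option 3 17, Option 4 0. Option 1 and Option 3 advance.
Runoff: Option 1 is ranked above Option 3 on 35 ballots, Option 3 above Option 1 on 17.

Option 1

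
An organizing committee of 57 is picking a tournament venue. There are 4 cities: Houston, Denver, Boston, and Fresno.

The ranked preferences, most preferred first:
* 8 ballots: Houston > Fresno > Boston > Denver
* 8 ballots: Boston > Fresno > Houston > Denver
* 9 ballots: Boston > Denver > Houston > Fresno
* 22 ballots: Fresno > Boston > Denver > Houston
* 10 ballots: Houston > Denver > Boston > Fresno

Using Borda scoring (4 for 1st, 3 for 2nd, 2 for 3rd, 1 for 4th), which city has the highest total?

Houston: 8×4 + 8×2 + 9×2 + 22×1 + 10×4 = 128
Denver: 8×1 + 8×1 + 9×3 + 22×2 + 10×3 = 117
Boston: 8×2 + 8×4 + 9×4 + 22×3 + 10×2 = 170
Fresno: 8×3 + 8×3 + 9×1 + 22×4 + 10×1 = 155

Boston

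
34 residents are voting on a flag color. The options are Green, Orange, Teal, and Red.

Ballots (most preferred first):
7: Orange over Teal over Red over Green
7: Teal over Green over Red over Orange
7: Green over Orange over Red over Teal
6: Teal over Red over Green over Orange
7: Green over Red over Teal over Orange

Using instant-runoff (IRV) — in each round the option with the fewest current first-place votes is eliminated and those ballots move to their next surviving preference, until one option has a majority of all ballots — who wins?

Round 1: Green 14, Orange 7, Teal 13, Red 0. Red eliminated.
Round 2: Green 14, Orange 7, Teal 13. Orange eliminated.
Round 3: Green 14, Teal 20. Teal has a majority (≥18).

Teal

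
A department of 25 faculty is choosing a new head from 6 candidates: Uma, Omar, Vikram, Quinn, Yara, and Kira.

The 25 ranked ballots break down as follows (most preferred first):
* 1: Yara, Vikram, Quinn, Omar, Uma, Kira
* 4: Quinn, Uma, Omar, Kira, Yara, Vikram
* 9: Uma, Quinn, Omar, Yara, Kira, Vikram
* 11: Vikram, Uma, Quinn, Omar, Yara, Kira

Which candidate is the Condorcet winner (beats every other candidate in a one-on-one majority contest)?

Uma vs Omar: 24–1
Uma vs Vikram: 13–12
Uma vs Quinn: 20–5
Uma vs Yara: 24–1
Uma vs Kira: 25–0
Uma beats every other candidate.

Uma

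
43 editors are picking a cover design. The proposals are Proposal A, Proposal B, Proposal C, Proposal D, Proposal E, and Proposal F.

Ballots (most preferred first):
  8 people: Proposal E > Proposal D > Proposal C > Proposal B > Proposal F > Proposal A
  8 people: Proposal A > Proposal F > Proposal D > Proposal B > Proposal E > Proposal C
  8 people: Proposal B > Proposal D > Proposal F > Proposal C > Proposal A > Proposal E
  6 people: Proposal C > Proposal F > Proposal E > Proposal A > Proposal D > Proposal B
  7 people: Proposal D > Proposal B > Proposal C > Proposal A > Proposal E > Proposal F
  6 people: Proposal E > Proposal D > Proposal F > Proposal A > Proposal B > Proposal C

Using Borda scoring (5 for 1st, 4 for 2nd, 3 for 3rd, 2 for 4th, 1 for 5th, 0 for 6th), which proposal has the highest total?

Proposal D

Proposal A: 8×0 + 8×5 + 8×1 + 6×2 + 7×2 + 6×2 = 86
Proposal B: 8×2 + 8×2 + 8×5 + 6×0 + 7×4 + 6×1 = 106
Proposal C: 8×3 + 8×0 + 8×2 + 6×5 + 7×3 + 6×0 = 91
Proposal D: 8×4 + 8×3 + 8×4 + 6×1 + 7×5 + 6×4 = 153
Proposal E: 8×5 + 8×1 + 8×0 + 6×3 + 7×1 + 6×5 = 103
Proposal F: 8×1 + 8×4 + 8×3 + 6×4 + 7×0 + 6×3 = 106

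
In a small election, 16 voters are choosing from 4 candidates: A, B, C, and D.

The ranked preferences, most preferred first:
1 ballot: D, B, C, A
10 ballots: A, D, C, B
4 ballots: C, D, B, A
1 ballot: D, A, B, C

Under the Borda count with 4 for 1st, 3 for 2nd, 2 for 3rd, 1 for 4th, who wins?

D

A: 1×1 + 10×4 + 4×1 + 1×3 = 48
B: 1×3 + 10×1 + 4×2 + 1×2 = 23
C: 1×2 + 10×2 + 4×4 + 1×1 = 39
D: 1×4 + 10×3 + 4×3 + 1×4 = 50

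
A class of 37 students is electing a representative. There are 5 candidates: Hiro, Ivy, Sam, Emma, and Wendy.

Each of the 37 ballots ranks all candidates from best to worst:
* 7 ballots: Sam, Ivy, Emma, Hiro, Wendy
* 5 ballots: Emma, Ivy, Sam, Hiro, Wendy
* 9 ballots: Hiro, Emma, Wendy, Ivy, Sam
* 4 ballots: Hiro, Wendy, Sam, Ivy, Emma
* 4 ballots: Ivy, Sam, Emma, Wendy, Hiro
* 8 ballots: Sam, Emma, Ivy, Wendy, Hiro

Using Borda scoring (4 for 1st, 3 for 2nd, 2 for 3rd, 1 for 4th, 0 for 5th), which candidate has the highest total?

Emma

Hiro: 7×1 + 5×1 + 9×4 + 4×4 + 4×0 + 8×0 = 64
Ivy: 7×3 + 5×3 + 9×1 + 4×1 + 4×4 + 8×2 = 81
Sam: 7×4 + 5×2 + 9×0 + 4×2 + 4×3 + 8×4 = 90
Emma: 7×2 + 5×4 + 9×3 + 4×0 + 4×2 + 8×3 = 93
Wendy: 7×0 + 5×0 + 9×2 + 4×3 + 4×1 + 8×1 = 42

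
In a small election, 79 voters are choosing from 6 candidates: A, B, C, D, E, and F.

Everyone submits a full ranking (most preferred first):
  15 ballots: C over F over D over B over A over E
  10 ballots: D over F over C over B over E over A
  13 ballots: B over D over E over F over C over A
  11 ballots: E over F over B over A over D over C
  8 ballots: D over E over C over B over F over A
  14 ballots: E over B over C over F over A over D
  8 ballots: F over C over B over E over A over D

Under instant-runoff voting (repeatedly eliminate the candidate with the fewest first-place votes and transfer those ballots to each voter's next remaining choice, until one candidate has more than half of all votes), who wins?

Round 1: A 0, B 13, C 15, D 18, E 25, F 8. A eliminated.
Round 2: B 13, C 15, D 18, E 25, F 8. F eliminated.
Round 3: B 13, C 23, D 18, E 25. B eliminated.
Round 4: C 23, D 31, E 25. C eliminated.
Round 5: D 46, E 33. D has a majority (≥40).

D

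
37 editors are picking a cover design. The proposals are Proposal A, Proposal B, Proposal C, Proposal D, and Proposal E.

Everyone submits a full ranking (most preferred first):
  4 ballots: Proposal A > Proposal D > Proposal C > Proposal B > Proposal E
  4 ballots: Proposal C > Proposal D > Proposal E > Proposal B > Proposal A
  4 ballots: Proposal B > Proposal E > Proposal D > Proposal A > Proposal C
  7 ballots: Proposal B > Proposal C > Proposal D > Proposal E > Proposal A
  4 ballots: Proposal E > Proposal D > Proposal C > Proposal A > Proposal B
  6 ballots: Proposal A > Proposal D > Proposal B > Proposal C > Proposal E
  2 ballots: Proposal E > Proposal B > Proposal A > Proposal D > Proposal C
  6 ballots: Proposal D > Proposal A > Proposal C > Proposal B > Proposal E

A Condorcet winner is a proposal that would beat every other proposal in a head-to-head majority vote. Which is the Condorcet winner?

Proposal D vs Proposal A: 25–12
Proposal D vs Proposal B: 24–13
Proposal D vs Proposal C: 26–11
Proposal D vs Proposal E: 27–10
Proposal D beats every other proposal.

Proposal D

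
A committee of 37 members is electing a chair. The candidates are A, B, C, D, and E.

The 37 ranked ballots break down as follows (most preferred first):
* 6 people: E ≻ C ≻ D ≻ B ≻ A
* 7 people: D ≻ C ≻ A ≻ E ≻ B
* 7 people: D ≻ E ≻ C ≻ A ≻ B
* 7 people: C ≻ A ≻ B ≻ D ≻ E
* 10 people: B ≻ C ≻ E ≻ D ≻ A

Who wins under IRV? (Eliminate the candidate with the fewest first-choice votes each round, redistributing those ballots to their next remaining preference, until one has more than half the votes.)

Round 1: A 0, B 10, C 7, D 14, E 6. A eliminated.
Round 2: B 10, C 7, D 14, E 6. E eliminated.
Round 3: B 10, C 13, D 14. B eliminated.
Round 4: C 23, D 14. C has a majority (≥19).

C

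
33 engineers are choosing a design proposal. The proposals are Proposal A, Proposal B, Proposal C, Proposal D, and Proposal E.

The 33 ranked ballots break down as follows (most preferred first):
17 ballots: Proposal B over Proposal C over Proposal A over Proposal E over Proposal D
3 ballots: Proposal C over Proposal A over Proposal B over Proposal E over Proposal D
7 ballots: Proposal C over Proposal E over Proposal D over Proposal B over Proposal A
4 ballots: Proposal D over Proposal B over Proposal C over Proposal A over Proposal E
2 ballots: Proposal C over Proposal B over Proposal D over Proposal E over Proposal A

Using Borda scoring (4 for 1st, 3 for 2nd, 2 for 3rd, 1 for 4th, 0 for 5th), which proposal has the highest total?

Proposal A: 17×2 + 3×3 + 7×0 + 4×1 + 2×0 = 47
Proposal B: 17×4 + 3×2 + 7×1 + 4×3 + 2×3 = 99
Proposal C: 17×3 + 3×4 + 7×4 + 4×2 + 2×4 = 107
Proposal D: 17×0 + 3×0 + 7×2 + 4×4 + 2×2 = 34
Proposal E: 17×1 + 3×1 + 7×3 + 4×0 + 2×1 = 43

Proposal C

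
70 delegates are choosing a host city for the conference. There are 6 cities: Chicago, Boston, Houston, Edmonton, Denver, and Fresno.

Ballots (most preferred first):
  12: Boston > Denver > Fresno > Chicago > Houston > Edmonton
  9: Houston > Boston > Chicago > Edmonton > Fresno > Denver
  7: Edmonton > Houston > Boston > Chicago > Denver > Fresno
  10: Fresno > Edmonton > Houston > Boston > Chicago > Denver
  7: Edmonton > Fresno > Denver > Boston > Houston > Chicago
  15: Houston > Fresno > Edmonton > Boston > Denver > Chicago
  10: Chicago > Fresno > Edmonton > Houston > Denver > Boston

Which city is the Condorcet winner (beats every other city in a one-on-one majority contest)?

Fresno vs Chicago: 44–26
Fresno vs Boston: 42–28
Fresno vs Houston: 39–31
Fresno vs Edmonton: 47–23
Fresno vs Denver: 51–19
Fresno beats every other city.

Fresno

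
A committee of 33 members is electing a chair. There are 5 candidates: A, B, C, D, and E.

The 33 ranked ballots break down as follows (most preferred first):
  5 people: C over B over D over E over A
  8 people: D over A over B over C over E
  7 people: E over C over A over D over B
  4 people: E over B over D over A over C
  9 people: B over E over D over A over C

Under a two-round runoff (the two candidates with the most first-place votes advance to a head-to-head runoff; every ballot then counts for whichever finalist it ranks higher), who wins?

B

Round 1 first-place votes: A 0, B 9, C 5, D 8, E 11. E and B advance.
Runoff: E is ranked above B on 11 ballots, B above E on 22.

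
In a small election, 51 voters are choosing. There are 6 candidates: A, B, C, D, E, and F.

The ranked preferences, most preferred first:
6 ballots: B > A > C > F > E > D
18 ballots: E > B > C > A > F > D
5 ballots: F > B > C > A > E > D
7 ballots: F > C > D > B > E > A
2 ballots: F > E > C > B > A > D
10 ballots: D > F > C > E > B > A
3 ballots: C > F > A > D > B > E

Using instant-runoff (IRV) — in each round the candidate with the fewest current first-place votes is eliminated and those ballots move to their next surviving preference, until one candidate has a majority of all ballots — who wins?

Round 1: A 0, B 6, C 3, D 10, E 18, F 14. A eliminated.
Round 2: B 6, C 3, D 10, E 18, F 14. C eliminated.
Round 3: B 6, D 10, E 18, F 17. B eliminated.
Round 4: D 10, E 18, F 23. D eliminated.
Round 5: E 18, F 33. F has a majority (≥26).

F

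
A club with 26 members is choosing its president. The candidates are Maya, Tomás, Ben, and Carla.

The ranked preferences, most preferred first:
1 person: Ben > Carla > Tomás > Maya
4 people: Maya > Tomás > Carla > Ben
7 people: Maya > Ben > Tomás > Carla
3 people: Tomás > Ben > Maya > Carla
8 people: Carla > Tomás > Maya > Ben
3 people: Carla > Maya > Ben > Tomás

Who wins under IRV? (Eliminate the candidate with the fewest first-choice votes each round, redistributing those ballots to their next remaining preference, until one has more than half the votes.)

Maya

Round 1: Maya 11, Tomás 3, Ben 1, Carla 11. Ben eliminated.
Round 2: Maya 11, Tomás 3, Carla 12. Tomás eliminated.
Round 3: Maya 14, Carla 12. Maya has a majority (≥14).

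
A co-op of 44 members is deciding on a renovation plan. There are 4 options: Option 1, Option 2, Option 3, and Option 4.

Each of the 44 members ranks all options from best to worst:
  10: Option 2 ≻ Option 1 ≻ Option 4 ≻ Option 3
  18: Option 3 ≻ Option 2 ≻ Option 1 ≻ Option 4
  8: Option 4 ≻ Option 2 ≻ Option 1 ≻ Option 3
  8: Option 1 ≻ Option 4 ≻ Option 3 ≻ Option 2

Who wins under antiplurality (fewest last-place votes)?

Option 1

Last-place votes: Option 1 0, Option 2 8, Option 3 18, Option 4 18.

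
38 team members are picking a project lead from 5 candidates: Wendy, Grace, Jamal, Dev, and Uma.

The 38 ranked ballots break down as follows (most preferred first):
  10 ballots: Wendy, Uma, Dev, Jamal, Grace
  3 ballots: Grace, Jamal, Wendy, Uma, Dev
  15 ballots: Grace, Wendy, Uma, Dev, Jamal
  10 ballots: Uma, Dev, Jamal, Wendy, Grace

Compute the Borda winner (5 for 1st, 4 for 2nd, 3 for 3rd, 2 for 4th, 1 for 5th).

Wendy: 10×5 + 3×3 + 15×4 + 10×2 = 139
Grace: 10×1 + 3×5 + 15×5 + 10×1 = 110
Jamal: 10×2 + 3×4 + 15×1 + 10×3 = 77
Dev: 10×3 + 3×1 + 15×2 + 10×4 = 103
Uma: 10×4 + 3×2 + 15×3 + 10×5 = 141

Uma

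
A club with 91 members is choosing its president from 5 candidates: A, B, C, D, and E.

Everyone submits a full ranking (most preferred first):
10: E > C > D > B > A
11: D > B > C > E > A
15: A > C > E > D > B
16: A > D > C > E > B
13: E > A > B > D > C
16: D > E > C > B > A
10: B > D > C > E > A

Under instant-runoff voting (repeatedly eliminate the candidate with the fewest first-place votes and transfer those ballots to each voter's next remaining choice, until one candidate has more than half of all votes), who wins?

Round 1: A 31, B 10, C 0, D 27, E 23. C eliminated.
Round 2: A 31, B 10, D 27, E 23. B eliminated.
Round 3: A 31, D 37, E 23. E eliminated.
Round 4: A 44, D 47. D has a majority (≥46).

D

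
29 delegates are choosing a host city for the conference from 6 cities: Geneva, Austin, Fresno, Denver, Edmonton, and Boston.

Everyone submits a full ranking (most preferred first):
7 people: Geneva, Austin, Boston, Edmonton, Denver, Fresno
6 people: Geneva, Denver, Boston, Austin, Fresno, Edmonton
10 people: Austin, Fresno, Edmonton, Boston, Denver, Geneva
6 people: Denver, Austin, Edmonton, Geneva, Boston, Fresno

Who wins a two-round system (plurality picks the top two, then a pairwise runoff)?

Austin

Round 1 first-place votes: Geneva 13, Austin 10, Fresno 0, Denver 6, Edmonton 0, Boston 0. Geneva and Austin advance.
Runoff: Geneva is ranked above Austin on 13 ballots, Austin above Geneva on 16.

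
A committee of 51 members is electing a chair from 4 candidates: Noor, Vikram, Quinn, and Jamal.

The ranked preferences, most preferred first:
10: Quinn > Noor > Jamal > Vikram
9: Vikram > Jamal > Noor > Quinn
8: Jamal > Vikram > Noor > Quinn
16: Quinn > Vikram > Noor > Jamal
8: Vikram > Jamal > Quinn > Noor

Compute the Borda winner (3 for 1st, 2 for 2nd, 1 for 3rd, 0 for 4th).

Noor: 10×2 + 9×1 + 8×1 + 16×1 + 8×0 = 53
Vikram: 10×0 + 9×3 + 8×2 + 16×2 + 8×3 = 99
Quinn: 10×3 + 9×0 + 8×0 + 16×3 + 8×1 = 86
Jamal: 10×1 + 9×2 + 8×3 + 16×0 + 8×2 = 68

Vikram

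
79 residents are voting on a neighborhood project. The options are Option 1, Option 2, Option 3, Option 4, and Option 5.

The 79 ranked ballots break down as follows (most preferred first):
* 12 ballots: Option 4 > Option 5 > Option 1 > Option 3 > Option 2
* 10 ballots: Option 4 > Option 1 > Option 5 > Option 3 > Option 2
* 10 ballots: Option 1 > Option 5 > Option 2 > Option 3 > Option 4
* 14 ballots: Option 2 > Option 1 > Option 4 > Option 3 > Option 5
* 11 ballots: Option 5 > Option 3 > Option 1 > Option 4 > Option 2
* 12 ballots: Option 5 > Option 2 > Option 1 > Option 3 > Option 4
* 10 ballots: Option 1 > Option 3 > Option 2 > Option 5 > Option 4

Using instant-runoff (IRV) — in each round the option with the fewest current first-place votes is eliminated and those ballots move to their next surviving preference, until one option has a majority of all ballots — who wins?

Round 1: Option 1 20, Option 2 14, Option 3 0, Option 4 22, Option 5 23. Option 3 eliminated.
Round 2: Option 1 20, Option 2 14, Option 4 22, Option 5 23. Option 2 eliminated.
Round 3: Option 1 34, Option 4 22, Option 5 23. Option 4 eliminated.
Round 4: Option 1 44, Option 5 35. Option 1 has a majority (≥40).

Option 1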